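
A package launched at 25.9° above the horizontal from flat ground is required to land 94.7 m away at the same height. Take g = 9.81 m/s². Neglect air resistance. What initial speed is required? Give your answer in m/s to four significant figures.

34.38 m/s

On level ground R = v₀² sin 2θ / g ⇒ v₀ = √(gR / sin 2θ).
v₀ = √(9.81 × 94.7 / sin 51.80°) = √(929.0 / 0.7859) = √1182.2 = 34.38 m/s.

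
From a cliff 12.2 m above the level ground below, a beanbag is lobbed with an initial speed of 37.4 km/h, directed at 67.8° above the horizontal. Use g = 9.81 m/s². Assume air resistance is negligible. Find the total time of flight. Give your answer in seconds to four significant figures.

2.838 s

Convert: 37.4 km/h = 37.4/3.6 = 10.39 m/s.
Components: vₓ = 10.39 cos 67.8° = 3.925 m/s, v_y0 = 10.39 sin 67.8° = 9.619 m/s.
Vertical motion (up positive, ground at y = 0): 4.905 t² − (9.619) t − 12.2 = 0, so t = (9.619 + √(9.619² + 2·9.81·12.2)) / 9.81 = (9.619 + 18.22) / 9.81 = 2.838 s.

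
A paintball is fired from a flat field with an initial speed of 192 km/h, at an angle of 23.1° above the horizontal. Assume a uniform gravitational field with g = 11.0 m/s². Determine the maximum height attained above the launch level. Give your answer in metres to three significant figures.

Convert: 192 km/h = 192/3.6 = 53.33 m/s.
Resolve: vₓ = 53.33 cos 23.1° = 49.06 m/s and v_y0 = 53.33 sin 23.1° = 20.92 m/s.
Peak height H = v_y0² / (2g) = 437.84 / 22.00 = 19.90 m.

19.9 m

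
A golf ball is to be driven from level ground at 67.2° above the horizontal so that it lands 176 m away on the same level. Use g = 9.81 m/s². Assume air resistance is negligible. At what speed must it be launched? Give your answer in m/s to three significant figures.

Level-ground range: R = v₀² sin(2θ)/g, so v₀ = √(gR / sin 2θ).
v₀ = √(9.81 × 176 / sin 134.4°) = √(1727 / 0.7145) = √2416.6 = 49.16 m/s.

49.2 m/s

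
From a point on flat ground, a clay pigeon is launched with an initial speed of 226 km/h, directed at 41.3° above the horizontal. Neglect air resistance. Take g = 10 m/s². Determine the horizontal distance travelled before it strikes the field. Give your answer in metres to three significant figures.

Convert: 226 km/h = 226/3.6 = 62.78 m/s.
Resolve: vₓ = 62.78 cos 41.3° = 47.16 m/s and v_y0 = 62.78 sin 41.3° = 41.43 m/s.
Time aloft: T = 2 v_y0 / g = 2 × 41.43 / 10.0 = 8.287 s.
Range: R = vₓ T = 47.16 × 8.287 = 390.8 m.

391 m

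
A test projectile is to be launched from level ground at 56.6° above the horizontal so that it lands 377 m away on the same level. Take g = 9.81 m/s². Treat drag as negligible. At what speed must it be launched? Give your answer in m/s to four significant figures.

From R = (v₀² / g) sin 2θ: v₀ = √(gR / sin 2θ).
v₀ = √(9.81 × 377 / sin 113.2°) = √(3698 / 0.9191) = √4023.7 = 63.43 m/s.

63.43 m/s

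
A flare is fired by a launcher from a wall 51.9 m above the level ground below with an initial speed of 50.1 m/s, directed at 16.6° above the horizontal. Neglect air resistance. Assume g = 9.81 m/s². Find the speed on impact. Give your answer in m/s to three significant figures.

Resolve: vₓ = 50.10 cos 16.6° = 48.01 m/s and v_y0 = 50.10 sin 16.6° = 14.31 m/s.
The projectile lands when y = 51.9 + (14.31) t − ½·9.81·t² = 0. Positive root: t = (14.31 + √(14.31² + 2·9.81·51.9)) / 9.81 = (14.31 + 34.97) / 9.81 = 5.024 s.
Vertical velocity at impact: v_y = v_y0 − g t = 14.31 − 9.81 × 5.024 = −34.97 m/s.
Speed: |v| = √(vₓ² + v_y²) = √(48.01² + 34.97²) = 59.40 m/s.

59.4 m/s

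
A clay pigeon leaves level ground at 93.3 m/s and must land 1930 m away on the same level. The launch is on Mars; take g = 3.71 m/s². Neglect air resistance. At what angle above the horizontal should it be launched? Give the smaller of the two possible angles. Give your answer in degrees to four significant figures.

27.67°

From R = (v₀²/g) sin 2θ: sin 2θ = 3.71 × 1930 / 8704.9 = 0.8226.
2θ = 55.34° or 180° − 55.34° = 124.7°, so θ = 27.67° or 62.33°.
The smaller angle is 27.67°.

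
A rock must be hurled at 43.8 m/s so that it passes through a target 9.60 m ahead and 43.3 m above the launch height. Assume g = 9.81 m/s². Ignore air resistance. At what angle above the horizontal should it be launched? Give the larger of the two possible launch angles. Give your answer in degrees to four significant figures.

Trajectory: y = x tanθ − g x² (1 + tan²θ)/(2v₀²). With x = 9.60, y = 43.3, v₀ = 43.8, g = 9.81:
0.2356 tan²θ − 9.60 tanθ + (43.54) = 0.
tanθ = [9.60 ± √(9.60² − 4 × 0.2356 × (43.54))] / (2 × 0.2356) = (9.60 ± 7.150) / 0.4713, giving tanθ = 5.198 or 35.54.
θ = 79.11° or 88.39°; the larger is 88.39°.

88.39°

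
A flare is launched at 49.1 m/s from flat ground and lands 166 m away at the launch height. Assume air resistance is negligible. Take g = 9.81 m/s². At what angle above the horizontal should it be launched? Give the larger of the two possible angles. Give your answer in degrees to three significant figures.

68.8°

From R = (v₀²/g) sin 2θ: sin 2θ = 9.81 × 166 / 2410.8 = 0.6755.
2θ = 42.49° or 180° − 42.49° = 137.5°, so θ = 21.25° or 68.75°.
The larger angle is 68.75°.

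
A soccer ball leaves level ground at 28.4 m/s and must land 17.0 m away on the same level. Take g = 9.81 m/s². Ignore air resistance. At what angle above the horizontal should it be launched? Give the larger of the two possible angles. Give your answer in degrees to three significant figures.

R = v₀² sin 2θ / g gives sin 2θ = gR/v₀² = 9.81·17.0/28.4² = 0.2068.
2θ = 11.93° or 180° − 11.93° = 168.1°, so θ = 5.966° or 84.03°.
The larger angle is 84.03°.

84.0°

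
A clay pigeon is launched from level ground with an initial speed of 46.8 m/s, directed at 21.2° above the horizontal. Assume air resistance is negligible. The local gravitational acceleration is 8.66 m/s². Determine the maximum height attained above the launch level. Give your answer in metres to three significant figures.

Resolve: vₓ = 46.80 cos 21.2° = 43.63 m/s and v_y0 = 46.80 sin 21.2° = 16.92 m/s.
Peak height H = v_y0² / (2g) = 286.42 / 17.32 = 16.54 m.

16.5 m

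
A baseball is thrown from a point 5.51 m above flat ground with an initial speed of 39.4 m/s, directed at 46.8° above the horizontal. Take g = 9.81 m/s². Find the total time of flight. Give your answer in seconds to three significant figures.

6.04 s

vₓ = 39.40 cos 46.8° = 26.97 m/s; v_y0 = 39.40 sin 46.8° = 28.72 m/s.
Vertical motion (up positive, ground at y = 0): 4.905 t² − (28.72) t − 5.51 = 0, so t = (28.72 + √(28.72² + 2·9.81·5.51)) / 9.81 = (28.72 + 30.55) / 9.81 = 6.041 s.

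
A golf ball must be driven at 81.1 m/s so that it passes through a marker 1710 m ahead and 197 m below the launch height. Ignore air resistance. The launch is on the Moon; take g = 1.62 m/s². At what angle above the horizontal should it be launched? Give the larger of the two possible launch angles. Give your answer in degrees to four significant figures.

Trajectory: y = x tanθ − g x² (1 + tan²θ)/(2v₀²). With x = 1710, y = −197, v₀ = 81.1, g = 1.62:
360.1 tan²θ − 1710 tanθ + (163.1) = 0.
tanθ = [1710 ± √(1710² − 4 × 360.1 × (163.1))] / (2 × 360.1) = (1710 ± 1640) / 720.2, giving tanθ = 0.09738 or 4.651.
θ = 5.562° or 77.87°; the larger is 77.87°.

77.87°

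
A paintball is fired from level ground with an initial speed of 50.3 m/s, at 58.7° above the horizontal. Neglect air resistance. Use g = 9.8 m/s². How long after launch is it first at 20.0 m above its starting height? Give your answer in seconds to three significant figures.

0.493 s

vₓ = 50.30 cos 58.7° = 26.13 m/s; v_y0 = 50.30 sin 58.7° = 42.98 m/s.
Height y(t) = 42.98 t − 4.900 t² = 20.0 gives 4.900 t² − 42.98 t + 20.0 = 0.
Quadratic formula: t = (42.98 ± √1455.2) / 9.80 = (42.98 ± 38.15) / 9.80 → t = 0.4931 s or 8.278 s.
The first (ascending) time is 0.4931 s.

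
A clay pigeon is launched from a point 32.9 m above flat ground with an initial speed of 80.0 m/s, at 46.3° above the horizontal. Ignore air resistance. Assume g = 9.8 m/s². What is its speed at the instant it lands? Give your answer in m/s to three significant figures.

83.9 m/s

Horizontal component vₓ = 80.00 cos 46.3° = 55.27 m/s; vertical v_y0 = 80.00 sin 46.3° = 57.84 m/s.
With up positive and y = 0 at the ground: y(t) = 32.9 + (57.84) t − 4.900 t². Setting y = 0 and taking the positive root: t = [57.84 + √(57.84² + 2·9.80·32.9)] / 9.80 = (57.84 + 63.17) / 9.80 = 12.35 s.
Vertical velocity at impact: v_y = v_y0 − g t = 57.84 − 9.80 × 12.35 = −63.17 m/s.
Speed: |v| = √(vₓ² + v_y²) = √(55.27² + 63.17²) = 83.93 m/s.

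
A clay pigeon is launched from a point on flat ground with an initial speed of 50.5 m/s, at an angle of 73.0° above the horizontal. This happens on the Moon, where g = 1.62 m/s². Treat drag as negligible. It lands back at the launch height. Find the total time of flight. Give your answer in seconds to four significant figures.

59.62 s

Components: vₓ = 50.50 cos 73.0° = 14.76 m/s, v_y0 = 50.50 sin 73.0° = 48.29 m/s.
Time of flight on level ground: T = 2 v_y0 / g = 2 × 48.29 / 1.62 = 59.62 s.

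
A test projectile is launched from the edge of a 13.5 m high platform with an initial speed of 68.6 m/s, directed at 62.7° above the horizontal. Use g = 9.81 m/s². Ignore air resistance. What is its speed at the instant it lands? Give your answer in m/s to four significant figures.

vₓ = 68.60 cos 62.7° = 31.46 m/s; v_y0 = 68.60 sin 62.7° = 60.96 m/s.
Vertical motion (up positive, ground at y = 0): 4.905 t² − (60.96) t − 13.5 = 0, so t = (60.96 + √(60.96² + 2·9.81·13.5)) / 9.81 = (60.96 + 63.09) / 9.81 = 12.65 s.
Vertical velocity at impact: v_y = v_y0 − g t = 60.96 − 9.81 × 12.65 = −63.09 m/s.
Speed: |v| = √(vₓ² + v_y²) = √(31.46² + 63.09²) = 70.50 m/s.

70.50 m/s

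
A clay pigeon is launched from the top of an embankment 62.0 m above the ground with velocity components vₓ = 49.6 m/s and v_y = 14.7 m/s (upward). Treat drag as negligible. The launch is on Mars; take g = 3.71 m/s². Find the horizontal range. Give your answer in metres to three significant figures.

544 m

The projectile lands when y = 62.0 + (14.70) t − ½·3.71·t² = 0. Positive root: t = (14.70 + √(14.70² + 2·3.71·62.0)) / 3.71 = (14.70 + 26.00) / 3.71 = 10.97 s.
Horizontal distance: R = vₓ t = 49.60 × 10.97 = 544.2 m.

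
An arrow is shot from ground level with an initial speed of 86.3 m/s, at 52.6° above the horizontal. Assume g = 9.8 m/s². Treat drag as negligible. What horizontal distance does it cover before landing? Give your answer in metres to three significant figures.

733 m

Resolve: vₓ = 86.30 cos 52.6° = 52.42 m/s and v_y0 = 86.30 sin 52.6° = 68.56 m/s.
Time aloft: T = 2 v_y0 / g = 2 × 68.56 / 9.80 = 13.99 s.
Range: R = vₓ T = 52.42 × 13.99 = 733.4 m.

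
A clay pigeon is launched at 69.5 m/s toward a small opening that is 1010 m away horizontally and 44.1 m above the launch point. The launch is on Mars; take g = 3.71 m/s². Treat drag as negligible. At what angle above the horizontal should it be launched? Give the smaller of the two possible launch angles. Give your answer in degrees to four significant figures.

Trajectory: y = x tanθ − g x² (1 + tan²θ)/(2v₀²). With x = 1010, y = 44.1, v₀ = 69.5, g = 3.71:
391.8 tan²θ − 1010 tanθ + (435.9) = 0.
tanθ = [1010 ± √(1010² − 4 × 391.8 × (435.9))] / (2 × 391.8) = (1010 ± 580.6) / 783.5, giving tanθ = 0.5480 or 2.030.
θ = 28.72° or 63.78°; the smaller is 28.72°.

28.72°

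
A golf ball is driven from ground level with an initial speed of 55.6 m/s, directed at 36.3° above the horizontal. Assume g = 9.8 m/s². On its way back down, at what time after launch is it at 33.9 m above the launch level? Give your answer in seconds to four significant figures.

5.448 s

Components: vₓ = 55.60 cos 36.3° = 44.81 m/s, v_y0 = 55.60 sin 36.3° = 32.92 m/s.
Set y = v_y0 t − ½ g t² = 33.9: 4.900 t² − 32.92 t + 33.9 = 0.
t = [32.92 ± √(32.92² − 2·9.80·33.9)] / 9.80 = (32.92 ± 20.47) / 9.80, so t = 1.270 s or t = 5.448 s.
The descending-branch root is 5.448 s.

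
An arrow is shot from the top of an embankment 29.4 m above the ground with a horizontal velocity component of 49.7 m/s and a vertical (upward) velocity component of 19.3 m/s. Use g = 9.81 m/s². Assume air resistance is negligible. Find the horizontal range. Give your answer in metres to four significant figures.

253.9 m

The projectile lands when y = 29.4 + (19.30) t − ½·9.81·t² = 0. Positive root: t = (19.30 + √(19.30² + 2·9.81·29.4)) / 9.81 = (19.30 + 30.81) / 9.81 = 5.108 s.
Horizontal distance: R = vₓ t = 49.70 × 5.108 = 253.9 m.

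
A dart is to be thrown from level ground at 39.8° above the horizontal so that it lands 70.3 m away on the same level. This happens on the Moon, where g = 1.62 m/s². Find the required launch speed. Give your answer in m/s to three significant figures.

On level ground R = v₀² sin 2θ / g ⇒ v₀ = √(gR / sin 2θ).
v₀ = √(1.62 × 70.3 / sin 79.60°) = √(113.9 / 0.9836) = √115.79 = 10.76 m/s.

10.8 m/s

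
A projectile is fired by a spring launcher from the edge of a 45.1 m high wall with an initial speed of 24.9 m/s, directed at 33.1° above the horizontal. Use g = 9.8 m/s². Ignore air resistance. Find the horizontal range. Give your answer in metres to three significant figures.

Components: vₓ = 24.90 cos 33.1° = 20.86 m/s, v_y0 = 24.90 sin 33.1° = 13.60 m/s.
With up positive and y = 0 at the ground: y(t) = 45.1 + (13.60) t − 4.900 t². Setting y = 0 and taking the positive root: t = [13.60 + √(13.60² + 2·9.80·45.1)] / 9.80 = (13.60 + 32.69) / 9.80 = 4.724 s.
Horizontal distance: R = vₓ t = 20.86 × 4.724 = 98.53 m.

98.5 m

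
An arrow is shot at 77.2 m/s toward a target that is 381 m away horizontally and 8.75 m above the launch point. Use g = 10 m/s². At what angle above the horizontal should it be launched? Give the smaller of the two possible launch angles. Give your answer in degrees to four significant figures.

21.39°

Trajectory: y = x tanθ − g x² (1 + tan²θ)/(2v₀²). With x = 381, y = 8.75, v₀ = 77.2, g = 10.0:
121.8 tan²θ − 381 tanθ + (130.5) = 0.
tanθ = [381 ± √(381² − 4 × 121.8 × (130.5))] / (2 × 121.8) = (381 ± 285.6) / 243.6, giving tanθ = 0.3916 or 2.737.
θ = 21.39° or 69.93°; the smaller is 21.39°.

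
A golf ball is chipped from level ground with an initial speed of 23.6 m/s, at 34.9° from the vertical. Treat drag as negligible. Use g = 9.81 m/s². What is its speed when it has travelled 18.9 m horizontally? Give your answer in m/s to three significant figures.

Resolve: vₓ = 23.60 sin 34.9° = 13.50 m/s and v_y0 = 23.60 cos 34.9° = 19.36 m/s.
Time to reach x = 18.9 m: t = x/vₓ = 18.9/13.50 = 1.400 s.
Vertical velocity there: v_y = v_y0 − g t = 19.36 − 9.81 × 1.400 = 5.624 m/s.
Speed: √(vₓ² + v_y²) = √(13.50² + 5.624²) = 14.63 m/s.

14.6 m/s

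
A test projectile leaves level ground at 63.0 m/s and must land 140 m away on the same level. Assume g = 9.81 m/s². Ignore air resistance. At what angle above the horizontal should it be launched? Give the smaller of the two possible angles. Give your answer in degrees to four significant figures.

Level-ground range R = v₀² sin(2θ)/g ⇒ sin(2θ) = gR/v₀² = 9.81 × 140 / 63.0² = 0.3460.
2θ = 20.24° or 180° − 20.24° = 159.8°, so θ = 10.12° or 79.88°.
The smaller angle is 10.12°.

10.12°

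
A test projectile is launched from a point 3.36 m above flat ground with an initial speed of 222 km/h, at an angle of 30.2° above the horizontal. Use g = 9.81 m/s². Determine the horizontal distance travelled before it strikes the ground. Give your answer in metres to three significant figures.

343 m

Convert: 222 km/h = 222/3.6 = 61.67 m/s.
Horizontal component vₓ = 61.67 cos 30.2° = 53.30 m/s; vertical v_y0 = 61.67 sin 30.2° = 31.02 m/s.
The projectile lands when y = 3.36 + (31.02) t − ½·9.81·t² = 0. Positive root: t = (31.02 + √(31.02² + 2·9.81·3.36)) / 9.81 = (31.02 + 32.06) / 9.81 = 6.431 s.
Horizontal distance: R = vₓ t = 53.30 × 6.431 = 342.7 m.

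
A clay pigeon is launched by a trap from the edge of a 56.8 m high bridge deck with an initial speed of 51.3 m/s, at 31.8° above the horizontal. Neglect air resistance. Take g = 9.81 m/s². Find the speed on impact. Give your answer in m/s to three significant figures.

Resolve: vₓ = 51.30 cos 31.8° = 43.60 m/s and v_y0 = 51.30 sin 31.8° = 27.03 m/s.
With up positive and y = 0 at the ground: y(t) = 56.8 + (27.03) t − 4.905 t². Setting y = 0 and taking the positive root: t = [27.03 + √(27.03² + 2·9.81·56.8)] / 9.81 = (27.03 + 42.96) / 9.81 = 7.134 s.
Vertical velocity at impact: v_y = v_y0 − g t = 27.03 − 9.81 × 7.134 = −42.96 m/s.
Speed: |v| = √(vₓ² + v_y²) = √(43.60² + 42.96²) = 61.21 m/s.

61.2 m/s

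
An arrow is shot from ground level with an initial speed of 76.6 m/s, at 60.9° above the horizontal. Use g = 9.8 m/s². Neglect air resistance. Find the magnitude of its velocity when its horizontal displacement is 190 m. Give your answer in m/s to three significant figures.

40.9 m/s

Horizontal component vₓ = 76.60 cos 60.9° = 37.25 m/s; vertical v_y0 = 76.60 sin 60.9° = 66.93 m/s.
x = vₓ t ⇒ t = 190/37.25 = 5.100 s.
Vertical velocity there: v_y = v_y0 − g t = 66.93 − 9.80 × 5.100 = 16.95 m/s.
Speed: √(vₓ² + v_y²) = √(37.25² + 16.95²) = 40.93 m/s.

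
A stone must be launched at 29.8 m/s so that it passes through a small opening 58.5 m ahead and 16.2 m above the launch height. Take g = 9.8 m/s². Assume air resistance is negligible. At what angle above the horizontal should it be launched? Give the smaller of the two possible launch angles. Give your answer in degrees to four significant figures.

Trajectory: y = x tanθ − g x² (1 + tan²θ)/(2v₀²). With x = 58.5, y = 16.2, v₀ = 29.8, g = 9.80:
18.88 tan²θ − 58.5 tanθ + (35.08) = 0.
tanθ = [58.5 ± √(58.5² − 4 × 18.88 × (35.08))] / (2 × 18.88) = (58.5 ± 27.79) / 37.77, giving tanθ = 0.8131 or 2.285.
θ = 39.12° or 66.36°; the smaller is 39.12°.

39.12°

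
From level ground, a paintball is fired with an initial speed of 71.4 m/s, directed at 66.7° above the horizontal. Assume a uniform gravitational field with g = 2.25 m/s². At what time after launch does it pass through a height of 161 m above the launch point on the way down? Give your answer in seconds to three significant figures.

Horizontal component vₓ = 71.40 cos 66.7° = 28.24 m/s; vertical v_y0 = 71.40 sin 66.7° = 65.58 m/s.
Height y(t) = 65.58 t − 1.125 t² = 161 gives 1.125 t² − 65.58 t + 161 = 0.
t = [65.58 ± √(65.58² − 2·2.25·161)] / 2.25 = (65.58 ± 59.80) / 2.25, so t = 2.568 s or t = 55.72 s.
The descending-branch root is 55.72 s.

55.7 s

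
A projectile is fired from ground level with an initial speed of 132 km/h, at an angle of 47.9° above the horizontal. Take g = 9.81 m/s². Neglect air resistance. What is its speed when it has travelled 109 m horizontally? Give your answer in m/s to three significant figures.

29.5 m/s

Convert: 132 km/h = 132/3.6 = 36.67 m/s.
Components: vₓ = 36.67 cos 47.9° = 24.58 m/s, v_y0 = 36.67 sin 47.9° = 27.21 m/s.
At x = 109 m, t = x/vₓ = 109/24.58 = 4.434 s.
Vertical velocity there: v_y = v_y0 − g t = 27.21 − 9.81 × 4.434 = −16.29 m/s.
Speed: √(vₓ² + v_y²) = √(24.58² + 16.29²) = 29.49 m/s.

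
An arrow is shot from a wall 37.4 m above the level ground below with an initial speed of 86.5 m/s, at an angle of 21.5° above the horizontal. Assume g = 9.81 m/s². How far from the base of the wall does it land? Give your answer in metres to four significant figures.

602.2 m

vₓ = 86.50 cos 21.5° = 80.48 m/s; v_y0 = 86.50 sin 21.5° = 31.70 m/s.
With up positive and y = 0 at the ground: y(t) = 37.4 + (31.70) t − 4.905 t². Setting y = 0 and taking the positive root: t = [31.70 + √(31.70² + 2·9.81·37.4)] / 9.81 = (31.70 + 41.70) / 9.81 = 7.482 s.
Horizontal distance: R = vₓ t = 80.48 × 7.482 = 602.2 m.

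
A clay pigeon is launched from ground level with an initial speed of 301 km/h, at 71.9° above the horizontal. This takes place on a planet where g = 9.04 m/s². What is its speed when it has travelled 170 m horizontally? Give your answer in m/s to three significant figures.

Convert: 301 km/h = 301/3.6 = 83.61 m/s.
vₓ = 83.61 cos 71.9° = 25.98 m/s; v_y0 = 83.61 sin 71.9° = 79.47 m/s.
At x = 170 m, t = x/vₓ = 170/25.98 = 6.545 s.
Vertical velocity there: v_y = v_y0 − g t = 79.47 − 9.04 × 6.545 = 20.31 m/s.
Speed: √(vₓ² + v_y²) = √(25.98² + 20.31²) = 32.97 m/s.

33.0 m/s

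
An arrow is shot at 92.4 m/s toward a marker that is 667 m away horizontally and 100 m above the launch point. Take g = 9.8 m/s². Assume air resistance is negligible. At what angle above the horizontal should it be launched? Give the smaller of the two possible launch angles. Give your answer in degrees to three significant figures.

36.7°

Trajectory: y = x tanθ − g x² (1 + tan²θ)/(2v₀²). With x = 667, y = 100, v₀ = 92.4, g = 9.80:
255.3 tan²θ − 667 tanθ + (355.3) = 0.
tanθ = [667 ± √(667² − 4 × 255.3 × (355.3))] / (2 × 255.3) = (667 ± 286.3) / 510.7, giving tanθ = 0.7455 or 1.867.
θ = 36.70° or 61.82°; the smaller is 36.70°.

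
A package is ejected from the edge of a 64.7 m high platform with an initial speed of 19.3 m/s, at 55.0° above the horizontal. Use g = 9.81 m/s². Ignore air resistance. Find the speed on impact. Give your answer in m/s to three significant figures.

Components: vₓ = 19.30 cos 55.0° = 11.07 m/s, v_y0 = 19.30 sin 55.0° = 15.81 m/s.
With up positive and y = 0 at the ground: y(t) = 64.7 + (15.81) t − 4.905 t². Setting y = 0 and taking the positive root: t = [15.81 + √(15.81² + 2·9.81·64.7)] / 9.81 = (15.81 + 38.98) / 9.81 = 5.585 s.
Vertical velocity at impact: v_y = v_y0 − g t = 15.81 − 9.81 × 5.585 = −38.98 m/s.
Speed: |v| = √(vₓ² + v_y²) = √(11.07² + 38.98²) = 40.52 m/s.

40.5 m/s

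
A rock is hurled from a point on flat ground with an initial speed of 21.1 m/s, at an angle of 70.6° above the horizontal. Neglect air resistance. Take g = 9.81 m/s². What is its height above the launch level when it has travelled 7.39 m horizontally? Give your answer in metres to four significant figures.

15.53 m

Horizontal component vₓ = 21.10 cos 70.6° = 7.009 m/s; vertical v_y0 = 21.10 sin 70.6° = 19.90 m/s.
At x = 7.39 m, t = x/vₓ = 7.39/7.009 = 1.054 s.
Height: y = v_y0 t − ½ g t² = 19.90 × 1.054 − 4.905 × 1.054² = 20.99 − 5.453 = 15.53 m.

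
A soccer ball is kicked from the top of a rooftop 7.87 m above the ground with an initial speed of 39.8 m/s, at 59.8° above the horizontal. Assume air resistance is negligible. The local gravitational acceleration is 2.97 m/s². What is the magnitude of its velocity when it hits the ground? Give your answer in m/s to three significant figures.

40.4 m/s

Components: vₓ = 39.80 cos 59.8° = 20.02 m/s, v_y0 = 39.80 sin 59.8° = 34.40 m/s.
The projectile lands when y = 7.87 + (34.40) t − ½·2.97·t² = 0. Positive root: t = (34.40 + √(34.40² + 2·2.97·7.87)) / 2.97 = (34.40 + 35.07) / 2.97 = 23.39 s.
Vertical velocity at impact: v_y = v_y0 − g t = 34.40 − 2.97 × 23.39 = −35.07 m/s.
Speed: |v| = √(vₓ² + v_y²) = √(20.02² + 35.07²) = 40.38 m/s.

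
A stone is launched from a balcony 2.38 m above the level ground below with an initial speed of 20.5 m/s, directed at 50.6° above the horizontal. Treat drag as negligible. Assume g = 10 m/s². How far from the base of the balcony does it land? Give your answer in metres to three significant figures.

43.1 m

Components: vₓ = 20.50 cos 50.6° = 13.01 m/s, v_y0 = 20.50 sin 50.6° = 15.84 m/s.
The projectile lands when y = 2.38 + (15.84) t − ½·10.0·t² = 0. Positive root: t = (15.84 + √(15.84² + 2·10.0·2.38)) / 10.0 = (15.84 + 17.28) / 10.0 = 3.312 s.
Horizontal distance: R = vₓ t = 13.01 × 3.312 = 43.09 m.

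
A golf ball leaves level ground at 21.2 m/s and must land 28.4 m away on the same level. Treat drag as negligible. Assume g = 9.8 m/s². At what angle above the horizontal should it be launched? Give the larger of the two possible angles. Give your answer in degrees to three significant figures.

Level-ground range R = v₀² sin(2θ)/g ⇒ sin(2θ) = gR/v₀² = 9.80 × 28.4 / 21.2² = 0.6193.
2θ = 38.26° or 180° − 38.26° = 141.7°, so θ = 19.13° or 70.87°.
The larger angle is 70.87°.

70.9°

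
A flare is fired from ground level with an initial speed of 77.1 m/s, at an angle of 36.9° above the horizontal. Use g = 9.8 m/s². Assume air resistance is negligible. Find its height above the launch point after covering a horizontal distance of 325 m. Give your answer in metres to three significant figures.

Resolve: vₓ = 77.10 cos 36.9° = 61.66 m/s and v_y0 = 77.10 sin 36.9° = 46.29 m/s.
Time to reach x = 325 m: t = x/vₓ = 325/61.66 = 5.271 s.
Height: y = v_y0 t − ½ g t² = 46.29 × 5.271 − 4.900 × 5.271² = 244.0 − 136.1 = 107.9 m.

108 m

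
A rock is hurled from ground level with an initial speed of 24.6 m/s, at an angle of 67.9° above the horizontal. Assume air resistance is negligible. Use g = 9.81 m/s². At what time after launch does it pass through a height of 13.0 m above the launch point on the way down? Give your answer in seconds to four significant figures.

3.981 s

Horizontal component vₓ = 24.60 cos 67.9° = 9.255 m/s; vertical v_y0 = 24.60 sin 67.9° = 22.79 m/s.
Set y = v_y0 t − ½ g t² = 13.0: 4.905 t² − 22.79 t + 13.0 = 0.
t = [22.79 ± √(22.79² − 2·9.81·13.0)] / 9.81 = (22.79 ± 16.26) / 9.81, so t = 0.6657 s or t = 3.981 s.
The descending-branch root is 3.981 s.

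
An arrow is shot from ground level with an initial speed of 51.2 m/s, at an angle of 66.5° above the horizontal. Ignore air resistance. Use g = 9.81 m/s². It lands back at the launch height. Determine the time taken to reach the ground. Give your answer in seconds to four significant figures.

9.573 s

vₓ = 51.20 cos 66.5° = 20.42 m/s; v_y0 = 51.20 sin 66.5° = 46.95 m/s.
Time of flight on level ground: T = 2 v_y0 / g = 2 × 46.95 / 9.81 = 9.573 s.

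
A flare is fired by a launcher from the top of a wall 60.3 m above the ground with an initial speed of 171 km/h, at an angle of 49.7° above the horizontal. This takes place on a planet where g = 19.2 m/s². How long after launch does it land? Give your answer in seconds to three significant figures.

Convert: 171 km/h = 171/3.6 = 47.50 m/s.
Horizontal component vₓ = 47.50 cos 49.7° = 30.72 m/s; vertical v_y0 = 47.50 sin 49.7° = 36.23 m/s.
The projectile lands when y = 60.3 + (36.23) t − ½·19.2·t² = 0. Positive root: t = (36.23 + √(36.23² + 2·19.2·60.3)) / 19.2 = (36.23 + 60.23) / 19.2 = 5.024 s.

5.02 s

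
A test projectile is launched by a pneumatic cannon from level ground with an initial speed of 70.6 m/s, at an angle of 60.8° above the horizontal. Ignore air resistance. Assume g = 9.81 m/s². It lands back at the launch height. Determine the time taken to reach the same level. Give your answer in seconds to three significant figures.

vₓ = 70.60 cos 60.8° = 34.44 m/s; v_y0 = 70.60 sin 60.8° = 61.63 m/s.
Time of flight on level ground: T = 2 v_y0 / g = 2 × 61.63 / 9.81 = 12.56 s.

12.6 s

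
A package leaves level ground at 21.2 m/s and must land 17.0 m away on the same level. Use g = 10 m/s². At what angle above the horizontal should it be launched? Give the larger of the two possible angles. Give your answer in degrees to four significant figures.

78.89°

Level-ground range R = v₀² sin(2θ)/g ⇒ sin(2θ) = gR/v₀² = 10.0 × 17.0 / 21.2² = 0.3782.
2θ = 22.23° or 180° − 22.23° = 157.8°, so θ = 11.11° or 78.89°.
The larger angle is 78.89°.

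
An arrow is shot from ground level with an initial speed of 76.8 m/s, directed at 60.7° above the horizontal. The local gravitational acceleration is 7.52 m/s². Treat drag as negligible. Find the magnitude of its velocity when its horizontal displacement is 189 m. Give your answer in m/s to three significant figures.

Resolve: vₓ = 76.80 cos 60.7° = 37.58 m/s and v_y0 = 76.80 sin 60.7° = 66.97 m/s.
At x = 189 m, t = x/vₓ = 189/37.58 = 5.029 s.
Vertical velocity there: v_y = v_y0 − g t = 66.97 − 7.52 × 5.029 = 29.16 m/s.
Speed: √(vₓ² + v_y²) = √(37.58² + 29.16²) = 47.57 m/s.

47.6 m/s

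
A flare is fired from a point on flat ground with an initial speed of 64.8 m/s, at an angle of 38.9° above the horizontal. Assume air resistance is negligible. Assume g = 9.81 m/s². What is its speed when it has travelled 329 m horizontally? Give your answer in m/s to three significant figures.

Components: vₓ = 64.80 cos 38.9° = 50.43 m/s, v_y0 = 64.80 sin 38.9° = 40.69 m/s.
At x = 329 m, t = x/vₓ = 329/50.43 = 6.524 s.
Vertical velocity there: v_y = v_y0 − g t = 40.69 − 9.81 × 6.524 = −23.31 m/s.
Speed: √(vₓ² + v_y²) = √(50.43² + 23.31²) = 55.56 m/s.

55.6 m/s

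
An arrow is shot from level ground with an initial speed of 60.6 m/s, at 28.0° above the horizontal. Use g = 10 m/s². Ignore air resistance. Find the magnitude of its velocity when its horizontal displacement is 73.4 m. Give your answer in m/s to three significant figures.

55.5 m/s

vₓ = 60.60 cos 28.0° = 53.51 m/s; v_y0 = 60.60 sin 28.0° = 28.45 m/s.
At x = 73.4 m, t = x/vₓ = 73.4/53.51 = 1.372 s.
Vertical velocity there: v_y = v_y0 − g t = 28.45 − 10.0 × 1.372 = 14.73 m/s.
Speed: √(vₓ² + v_y²) = √(53.51² + 14.73²) = 55.50 m/s.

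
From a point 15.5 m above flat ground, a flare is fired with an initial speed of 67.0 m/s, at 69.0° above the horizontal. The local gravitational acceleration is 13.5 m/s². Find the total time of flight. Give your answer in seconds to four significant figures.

9.508 s

Resolve: vₓ = 67.00 cos 69.0° = 24.01 m/s and v_y0 = 67.00 sin 69.0° = 62.55 m/s.
With up positive and y = 0 at the ground: y(t) = 15.5 + (62.55) t − 6.750 t². Setting y = 0 and taking the positive root: t = [62.55 + √(62.55² + 2·13.5·15.5)] / 13.5 = (62.55 + 65.81) / 13.5 = 9.508 s.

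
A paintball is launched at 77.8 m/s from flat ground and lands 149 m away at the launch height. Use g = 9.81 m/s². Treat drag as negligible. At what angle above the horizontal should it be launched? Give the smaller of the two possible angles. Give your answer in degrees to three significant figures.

6.99°

R = v₀² sin 2θ / g gives sin 2θ = gR/v₀² = 9.81·149/77.8² = 0.2415.
2θ = 13.97° or 180° − 13.97° = 166.0°, so θ = 6.987° or 83.01°.
The smaller angle is 6.987°.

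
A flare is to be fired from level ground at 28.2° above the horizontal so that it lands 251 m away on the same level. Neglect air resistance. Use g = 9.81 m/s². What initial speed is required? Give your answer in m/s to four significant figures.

54.37 m/s

Level-ground range: R = v₀² sin(2θ)/g, so v₀ = √(gR / sin 2θ).
v₀ = √(9.81 × 251 / sin 56.40°) = √(2462 / 0.8329) = √2956.2 = 54.37 m/s.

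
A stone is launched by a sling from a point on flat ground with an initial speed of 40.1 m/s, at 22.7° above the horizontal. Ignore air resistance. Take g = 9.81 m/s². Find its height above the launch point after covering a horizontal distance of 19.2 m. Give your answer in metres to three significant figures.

6.71 m

Horizontal component vₓ = 40.10 cos 22.7° = 36.99 m/s; vertical v_y0 = 40.10 sin 22.7° = 15.47 m/s.
Time to reach x = 19.2 m: t = x/vₓ = 19.2/36.99 = 0.5190 s.
Height: y = v_y0 t − ½ g t² = 15.47 × 0.5190 − 4.905 × 0.5190² = 8.032 − 1.321 = 6.710 m.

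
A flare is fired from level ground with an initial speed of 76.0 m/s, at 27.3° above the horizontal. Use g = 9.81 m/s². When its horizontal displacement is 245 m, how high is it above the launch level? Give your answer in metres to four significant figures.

61.90 m

vₓ = 76.00 cos 27.3° = 67.53 m/s; v_y0 = 76.00 sin 27.3° = 34.86 m/s.
Time to reach x = 245 m: t = x/vₓ = 245/67.53 = 3.628 s.
Height: y = v_y0 t − ½ g t² = 34.86 × 3.628 − 4.905 × 3.628² = 126.5 − 64.55 = 61.90 m.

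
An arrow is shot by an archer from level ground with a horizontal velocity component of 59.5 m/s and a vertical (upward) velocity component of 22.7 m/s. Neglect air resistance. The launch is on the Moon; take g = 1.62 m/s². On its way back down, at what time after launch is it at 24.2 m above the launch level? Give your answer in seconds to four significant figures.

Require v_y0 t − ½ g t² = 24.2, i.e. 0.8100 t² − 22.70 t + 24.2 = 0.
t = [22.70 ± √(22.70² − 2·1.62·24.2)] / 1.62 = (22.70 ± 20.90) / 1.62, so t = 1.110 s or t = 26.91 s.
The descending-branch root is 26.91 s.

26.91 s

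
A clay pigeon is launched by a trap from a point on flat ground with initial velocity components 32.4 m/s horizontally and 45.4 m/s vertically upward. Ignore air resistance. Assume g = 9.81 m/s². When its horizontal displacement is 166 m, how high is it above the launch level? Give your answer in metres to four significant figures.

103.8 m

x = vₓ t ⇒ t = 166/32.40 = 5.123 s.
Height: y = v_y0 t − ½ g t² = 45.40 × 5.123 − 4.905 × 5.123² = 232.6 − 128.8 = 103.8 m.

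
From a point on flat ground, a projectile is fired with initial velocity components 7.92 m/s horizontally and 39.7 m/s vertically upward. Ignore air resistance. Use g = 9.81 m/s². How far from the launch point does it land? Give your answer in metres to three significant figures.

Flight time T = 2 v_y0 / g = 8.094 s.
Range: R = vₓ T = 7.920 × 8.094 = 64.10 m.

64.1 m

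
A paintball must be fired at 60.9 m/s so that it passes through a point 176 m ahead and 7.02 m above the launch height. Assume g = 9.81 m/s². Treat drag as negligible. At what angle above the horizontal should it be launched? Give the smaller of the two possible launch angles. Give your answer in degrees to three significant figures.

Trajectory: y = x tanθ − g x² (1 + tan²θ)/(2v₀²). With x = 176, y = 7.02, v₀ = 60.9, g = 9.81:
40.97 tan²θ − 176 tanθ + (47.99) = 0.
tanθ = [176 ± √(176² − 4 × 40.97 × (47.99))] / (2 × 40.97) = (176 ± 152.0) / 81.93, giving tanθ = 0.2926 or 4.004.
θ = 16.31° or 75.98°; the smaller is 16.31°.

16.3°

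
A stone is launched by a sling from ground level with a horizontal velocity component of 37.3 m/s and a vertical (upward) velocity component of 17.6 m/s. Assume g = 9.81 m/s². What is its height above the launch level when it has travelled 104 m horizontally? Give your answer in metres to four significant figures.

Time to reach x = 104 m: t = x/vₓ = 104/37.30 = 2.788 s.
Height: y = v_y0 t − ½ g t² = 17.60 × 2.788 − 4.905 × 2.788² = 49.07 − 38.13 = 10.94 m.

10.94 m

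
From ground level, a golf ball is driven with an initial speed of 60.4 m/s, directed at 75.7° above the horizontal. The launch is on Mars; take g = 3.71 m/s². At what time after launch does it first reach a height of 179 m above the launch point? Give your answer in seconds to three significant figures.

Components: vₓ = 60.40 cos 75.7° = 14.92 m/s, v_y0 = 60.40 sin 75.7° = 58.53 m/s.
Set y = v_y0 t − ½ g t² = 179: 1.855 t² − 58.53 t + 179 = 0.
t = [58.53 ± √(58.53² − 2·3.71·179)] / 3.71 = (58.53 ± 45.80) / 3.71, so t = 3.432 s or t = 28.12 s.
The first (ascending) time is 3.432 s.

3.43 s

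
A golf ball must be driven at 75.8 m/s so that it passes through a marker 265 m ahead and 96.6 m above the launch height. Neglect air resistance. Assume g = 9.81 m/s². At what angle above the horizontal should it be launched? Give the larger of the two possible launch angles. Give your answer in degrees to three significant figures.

74.9°

Trajectory: y = x tanθ − g x² (1 + tan²θ)/(2v₀²). With x = 265, y = 96.6, v₀ = 75.8, g = 9.81:
59.95 tan²θ − 265 tanθ + (156.6) = 0.
tanθ = [265 ± √(265² − 4 × 59.95 × (156.6))] / (2 × 59.95) = (265 ± 180.8) / 119.9, giving tanθ = 0.7024 or 3.718.
θ = 35.08° or 74.95°; the larger is 74.95°.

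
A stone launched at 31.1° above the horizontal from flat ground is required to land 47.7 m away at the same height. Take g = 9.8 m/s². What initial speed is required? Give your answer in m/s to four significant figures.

Level-ground range: R = v₀² sin(2θ)/g, so v₀ = √(gR / sin 2θ).
v₀ = √(9.80 × 47.7 / sin 62.20°) = √(467.5 / 0.8846) = √528.45 = 22.99 m/s.

22.99 m/s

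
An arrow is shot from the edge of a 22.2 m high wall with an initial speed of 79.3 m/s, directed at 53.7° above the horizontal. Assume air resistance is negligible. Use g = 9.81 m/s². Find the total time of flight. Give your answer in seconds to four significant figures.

vₓ = 79.30 cos 53.7° = 46.95 m/s; v_y0 = 79.30 sin 53.7° = 63.91 m/s.
The projectile lands when y = 22.2 + (63.91) t − ½·9.81·t² = 0. Positive root: t = (63.91 + √(63.91² + 2·9.81·22.2)) / 9.81 = (63.91 + 67.23) / 9.81 = 13.37 s.

13.37 s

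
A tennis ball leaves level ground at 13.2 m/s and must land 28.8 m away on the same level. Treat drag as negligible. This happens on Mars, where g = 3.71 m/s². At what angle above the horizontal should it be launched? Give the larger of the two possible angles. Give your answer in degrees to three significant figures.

From R = (v₀²/g) sin 2θ: sin 2θ = 3.71 × 28.8 / 174.24 = 0.6132.
2θ = 37.82° or 180° − 37.82° = 142.2°, so θ = 18.91° or 71.09°.
The larger angle is 71.09°.

71.1°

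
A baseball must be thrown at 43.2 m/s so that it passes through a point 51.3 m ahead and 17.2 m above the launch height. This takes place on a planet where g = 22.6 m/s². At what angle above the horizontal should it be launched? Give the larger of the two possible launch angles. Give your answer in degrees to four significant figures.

Trajectory: y = x tanθ − g x² (1 + tan²θ)/(2v₀²). With x = 51.3, y = 17.2, v₀ = 43.2, g = 22.6:
15.93 tan²θ − 51.3 tanθ + (33.13) = 0.
tanθ = [51.3 ± √(51.3² − 4 × 15.93 × (33.13))] / (2 × 15.93) = (51.3 ± 22.80) / 31.87, giving tanθ = 0.8944 or 2.325.
θ = 41.81° or 66.73°; the larger is 66.73°.

66.73°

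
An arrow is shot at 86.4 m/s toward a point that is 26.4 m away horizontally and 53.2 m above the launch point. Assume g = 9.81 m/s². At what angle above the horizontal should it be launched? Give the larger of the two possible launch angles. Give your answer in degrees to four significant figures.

88.97°

Trajectory: y = x tanθ − g x² (1 + tan²θ)/(2v₀²). With x = 26.4, y = 53.2, v₀ = 86.4, g = 9.81:
0.4580 tan²θ − 26.4 tanθ + (53.66) = 0.
tanθ = [26.4 ± √(26.4² − 4 × 0.4580 × (53.66))] / (2 × 0.4580) = (26.4 ± 24.47) / 0.9159, giving tanθ = 2.110 or 55.54.
θ = 64.64° or 88.97°; the larger is 88.97°.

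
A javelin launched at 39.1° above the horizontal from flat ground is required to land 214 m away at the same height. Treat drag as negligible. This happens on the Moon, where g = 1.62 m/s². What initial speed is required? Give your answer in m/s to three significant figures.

18.8 m/s

On level ground R = v₀² sin 2θ / g ⇒ v₀ = √(gR / sin 2θ).
v₀ = √(1.62 × 214 / sin 78.20°) = √(346.7 / 0.9789) = √354.16 = 18.82 m/s.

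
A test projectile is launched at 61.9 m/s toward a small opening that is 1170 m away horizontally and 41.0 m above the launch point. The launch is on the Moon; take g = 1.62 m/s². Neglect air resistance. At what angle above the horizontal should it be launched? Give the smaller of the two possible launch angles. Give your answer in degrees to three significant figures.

17.0°

Trajectory: y = x tanθ − g x² (1 + tan²θ)/(2v₀²). With x = 1170, y = 41.0, v₀ = 61.9, g = 1.62:
289.4 tan²θ − 1170 tanθ + (330.4) = 0.
tanθ = [1170 ± √(1170² − 4 × 289.4 × (330.4))] / (2 × 289.4) = (1170 ± 993.2) / 578.8, giving tanθ = 0.3055 or 3.738.
θ = 16.99° or 75.02°; the smaller is 16.99°.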